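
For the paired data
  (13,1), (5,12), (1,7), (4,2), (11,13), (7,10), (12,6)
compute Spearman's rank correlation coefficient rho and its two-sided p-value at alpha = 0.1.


Step 1: Rank x and y separately (midranks; no ties here).
rank(x): 13->7, 5->3, 1->1, 4->2, 11->5, 7->4, 12->6
rank(y): 1->1, 12->6, 7->4, 2->2, 13->7, 10->5, 6->3
Step 2: d_i = R_x(i) - R_y(i); compute d_i^2.
  (7-1)^2=36, (3-6)^2=9, (1-4)^2=9, (2-2)^2=0, (5-7)^2=4, (4-5)^2=1, (6-3)^2=9
sum(d^2) = 68.
Step 3: rho = 1 - 6*68 / (7*(7^2 - 1)) = 1 - 408/336 = -0.214286.
Step 4: Under H0, t = rho * sqrt((n-2)/(1-rho^2)) = -0.4906 ~ t(5).
Step 5: Two-sided p-value from the t-distribution with 5 df = 0.644512.
Step 6: alpha = 0.1. fail to reject H0.

rho = -0.2143, p = 0.644512, fail to reject H0 at alpha = 0.1.


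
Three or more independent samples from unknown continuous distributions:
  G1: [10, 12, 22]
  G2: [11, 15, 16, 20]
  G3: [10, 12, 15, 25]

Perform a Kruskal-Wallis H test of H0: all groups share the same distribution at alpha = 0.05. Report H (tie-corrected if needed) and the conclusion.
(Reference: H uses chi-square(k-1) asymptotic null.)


Step 1: Combine all N = 11 observations and assign midranks.
sorted (value, group, rank): (10,G1,1.5), (10,G3,1.5), (11,G2,3), (12,G1,4.5), (12,G3,4.5), (15,G2,6.5), (15,G3,6.5), (16,G2,8), (20,G2,9), (22,G1,10), (25,G3,11)
Step 2: Sum ranks within each group.
R_1 = 16 (n_1 = 3)
R_2 = 26.5 (n_2 = 4)
R_3 = 23.5 (n_3 = 4)
Step 3: H = 12/(N(N+1)) * sum(R_i^2/n_i) - 3(N+1)
     = 12/(11*12) * (16^2/3 + 26.5^2/4 + 23.5^2/4) - 3*12
     = 0.090909 * 398.958 - 36
     = 0.268939.
Step 4: Ties present; correction factor C = 1 - 18/(11^3 - 11) = 0.986364. Corrected H = 0.268939 / 0.986364 = 0.272657.
Step 5: Under H0, H ~ chi^2(2); p-value = 0.872556.
Step 6: alpha = 0.05. fail to reject H0.

H = 0.2727, df = 2, p = 0.872556, fail to reject H0.


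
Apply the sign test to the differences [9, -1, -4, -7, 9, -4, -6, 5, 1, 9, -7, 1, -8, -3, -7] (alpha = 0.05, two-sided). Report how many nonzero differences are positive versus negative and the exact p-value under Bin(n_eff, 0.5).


Step 1: Discard zero differences. Original n = 15; n_eff = number of nonzero differences = 15.
Nonzero differences (with sign): +9, -1, -4, -7, +9, -4, -6, +5, +1, +9, -7, +1, -8, -3, -7
Step 2: Count signs: positive = 6, negative = 9.
Step 3: Under H0: P(positive) = 0.5, so the number of positives S ~ Bin(15, 0.5).
Step 4: Two-sided exact p-value = sum of Bin(15,0.5) probabilities at or below the observed probability = 0.607239.
Step 5: alpha = 0.05. fail to reject H0.

n_eff = 15, pos = 6, neg = 9, p = 0.607239, fail to reject H0.


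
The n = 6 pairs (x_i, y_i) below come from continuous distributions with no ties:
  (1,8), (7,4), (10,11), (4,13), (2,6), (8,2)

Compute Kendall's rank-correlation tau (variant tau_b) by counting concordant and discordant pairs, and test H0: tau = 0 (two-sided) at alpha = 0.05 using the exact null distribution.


Step 1: Enumerate the 15 unordered pairs (i,j) with i<j and classify each by sign(x_j-x_i) * sign(y_j-y_i).
  (1,2):dx=+6,dy=-4->D; (1,3):dx=+9,dy=+3->C; (1,4):dx=+3,dy=+5->C; (1,5):dx=+1,dy=-2->D
  (1,6):dx=+7,dy=-6->D; (2,3):dx=+3,dy=+7->C; (2,4):dx=-3,dy=+9->D; (2,5):dx=-5,dy=+2->D
  (2,6):dx=+1,dy=-2->D; (3,4):dx=-6,dy=+2->D; (3,5):dx=-8,dy=-5->C; (3,6):dx=-2,dy=-9->C
  (4,5):dx=-2,dy=-7->C; (4,6):dx=+4,dy=-11->D; (5,6):dx=+6,dy=-4->D
Step 2: C = 6, D = 9, total pairs = 15.
Step 3: tau = (C - D)/(n(n-1)/2) = (6 - 9)/15 = -0.200000.
Step 4: Exact two-sided p-value (enumerate n! = 720 permutations of y under H0): p = 0.719444.
Step 5: alpha = 0.05. fail to reject H0.

tau_b = -0.2000 (C=6, D=9), p = 0.719444, fail to reject H0.


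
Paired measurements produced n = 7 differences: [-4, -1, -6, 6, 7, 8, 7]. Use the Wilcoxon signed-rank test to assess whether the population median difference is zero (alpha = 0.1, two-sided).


Step 1: Drop any zero differences (none here) and take |d_i|.
|d| = [4, 1, 6, 6, 7, 8, 7]
Step 2: Midrank |d_i| (ties get averaged ranks).
ranks: |4|->2, |1|->1, |6|->3.5, |6|->3.5, |7|->5.5, |8|->7, |7|->5.5
Step 3: Attach original signs; sum ranks with positive sign and with negative sign.
W+ = 3.5 + 5.5 + 7 + 5.5 = 21.5
W- = 2 + 1 + 3.5 = 6.5
(Check: W+ + W- = 28 should equal n(n+1)/2 = 28.)
Step 4: Test statistic W = min(W+, W-) = 6.5.
Step 5: Ties in |d|, so use the tie-corrected normal approximation.
        E[W] = n(n+1)/4 = 7*8/4 = 14.
        Tie groups: |d|=6 (t=2), |d|=7 (t=2); sum(t^3 - t) = 12.
        Var[W] = n(n+1)(2n+1)/24 - sum(t^3-t)/48 = 840/24 - 12/48 = 34.75.
        z = (W - E[W]) / sqrt(Var[W]) = (6.5 - 14) / 5.8949 = -1.2723.
        Two-sided p = 2*Phi(z) = 0.203272.
Step 6: alpha = 0.1. fail to reject H0.

W+ = 21.5, W- = 6.5, W = min = 6.5, p = 0.203272, fail to reject H0.


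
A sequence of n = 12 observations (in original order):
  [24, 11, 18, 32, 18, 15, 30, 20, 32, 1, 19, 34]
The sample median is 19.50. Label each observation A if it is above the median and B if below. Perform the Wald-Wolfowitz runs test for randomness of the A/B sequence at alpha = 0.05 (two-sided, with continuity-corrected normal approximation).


Step 1: Compute median = 19.50; label A = above, B = below.
Labels in order: ABBABBAAABBA  (n_A = 6, n_B = 6)
Step 2: Count runs R = 7.
Step 3: Under H0 (random ordering), E[R] = 2*n_A*n_B/(n_A+n_B) + 1 = 2*6*6/12 + 1 = 7.0000.
        Var[R] = 2*n_A*n_B*(2*n_A*n_B - n_A - n_B) / ((n_A+n_B)^2 * (n_A+n_B-1)) = 4320/1584 = 2.7273.
        SD[R] = 1.6514.
Step 4: R = E[R], so z = 0 with no continuity correction.
Step 5: Two-sided p-value via normal approximation = 2*(1 - Phi(|z|)) = 1.000000.
Step 6: alpha = 0.05. fail to reject H0.

R = 7, z = 0.0000, p = 1.000000, fail to reject H0.


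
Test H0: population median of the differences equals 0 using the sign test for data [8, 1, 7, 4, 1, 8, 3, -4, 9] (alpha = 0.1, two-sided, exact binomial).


Step 1: Discard zero differences. Original n = 9; n_eff = number of nonzero differences = 9.
Nonzero differences (with sign): +8, +1, +7, +4, +1, +8, +3, -4, +9
Step 2: Count signs: positive = 8, negative = 1.
Step 3: Under H0: P(positive) = 0.5, so the number of positives S ~ Bin(9, 0.5).
Step 4: Two-sided exact p-value = sum of Bin(9,0.5) probabilities at or below the observed probability = 0.039062.
Step 5: alpha = 0.1. reject H0.

n_eff = 9, pos = 8, neg = 1, p = 0.039062, reject H0.


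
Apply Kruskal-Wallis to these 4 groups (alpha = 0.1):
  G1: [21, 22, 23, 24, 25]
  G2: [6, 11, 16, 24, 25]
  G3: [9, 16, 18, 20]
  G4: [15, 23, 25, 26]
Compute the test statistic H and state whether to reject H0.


Step 1: Combine all N = 18 observations and assign midranks.
sorted (value, group, rank): (6,G2,1), (9,G3,2), (11,G2,3), (15,G4,4), (16,G2,5.5), (16,G3,5.5), (18,G3,7), (20,G3,8), (21,G1,9), (22,G1,10), (23,G1,11.5), (23,G4,11.5), (24,G1,13.5), (24,G2,13.5), (25,G1,16), (25,G2,16), (25,G4,16), (26,G4,18)
Step 2: Sum ranks within each group.
R_1 = 60 (n_1 = 5)
R_2 = 39 (n_2 = 5)
R_3 = 22.5 (n_3 = 4)
R_4 = 49.5 (n_4 = 4)
Step 3: H = 12/(N(N+1)) * sum(R_i^2/n_i) - 3(N+1)
     = 12/(18*19) * (60^2/5 + 39^2/5 + 22.5^2/4 + 49.5^2/4) - 3*19
     = 0.035088 * 1763.33 - 57
     = 4.871053.
Step 4: Ties present; correction factor C = 1 - 42/(18^3 - 18) = 0.992776. Corrected H = 4.871053 / 0.992776 = 4.906497.
Step 5: Under H0, H ~ chi^2(3); p-value = 0.178773.
Step 6: alpha = 0.1. fail to reject H0.

H = 4.9065, df = 3, p = 0.178773, fail to reject H0.


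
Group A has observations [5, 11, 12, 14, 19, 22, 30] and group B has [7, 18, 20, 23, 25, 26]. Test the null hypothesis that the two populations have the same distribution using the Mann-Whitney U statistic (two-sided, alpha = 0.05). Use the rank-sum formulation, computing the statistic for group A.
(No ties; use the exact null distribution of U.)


Step 1: Combine and sort all 13 observations; assign midranks.
sorted (value, group): (5,X), (7,Y), (11,X), (12,X), (14,X), (18,Y), (19,X), (20,Y), (22,X), (23,Y), (25,Y), (26,Y), (30,X)
ranks: 5->1, 7->2, 11->3, 12->4, 14->5, 18->6, 19->7, 20->8, 22->9, 23->10, 25->11, 26->12, 30->13
Step 2: Rank sum for X: R1 = 1 + 3 + 4 + 5 + 7 + 9 + 13 = 42.
Step 3: U_X = R1 - n1(n1+1)/2 = 42 - 7*8/2 = 42 - 28 = 14.
       U_Y = n1*n2 - U_X = 42 - 14 = 28.
Step 4: No ties, so the exact null distribution of U (based on enumerating the C(13,7) = 1716 equally likely rank assignments) gives the two-sided p-value.
Step 5: p-value = 0.365967; compare to alpha = 0.05. fail to reject H0.

U_X = 14, p = 0.365967, fail to reject H0 at alpha = 0.05.


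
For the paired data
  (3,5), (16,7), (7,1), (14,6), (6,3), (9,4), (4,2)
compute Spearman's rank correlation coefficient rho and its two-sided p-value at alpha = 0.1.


Step 1: Rank x and y separately (midranks; no ties here).
rank(x): 3->1, 16->7, 7->4, 14->6, 6->3, 9->5, 4->2
rank(y): 5->5, 7->7, 1->1, 6->6, 3->3, 4->4, 2->2
Step 2: d_i = R_x(i) - R_y(i); compute d_i^2.
  (1-5)^2=16, (7-7)^2=0, (4-1)^2=9, (6-6)^2=0, (3-3)^2=0, (5-4)^2=1, (2-2)^2=0
sum(d^2) = 26.
Step 3: rho = 1 - 6*26 / (7*(7^2 - 1)) = 1 - 156/336 = 0.535714.
Step 4: Under H0, t = rho * sqrt((n-2)/(1-rho^2)) = 1.4186 ~ t(5).
Step 5: Two-sided p-value from the t-distribution with 5 df = 0.215217.
Step 6: alpha = 0.1. fail to reject H0.

rho = 0.5357, p = 0.215217, fail to reject H0 at alpha = 0.1.


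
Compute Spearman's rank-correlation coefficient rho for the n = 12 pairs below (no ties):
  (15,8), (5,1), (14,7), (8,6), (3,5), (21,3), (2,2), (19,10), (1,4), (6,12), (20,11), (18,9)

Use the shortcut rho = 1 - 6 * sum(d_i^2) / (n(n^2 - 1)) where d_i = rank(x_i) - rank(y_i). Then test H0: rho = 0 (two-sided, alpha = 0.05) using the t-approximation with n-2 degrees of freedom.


Step 1: Rank x and y separately (midranks; no ties here).
rank(x): 15->8, 5->4, 14->7, 8->6, 3->3, 21->12, 2->2, 19->10, 1->1, 6->5, 20->11, 18->9
rank(y): 8->8, 1->1, 7->7, 6->6, 5->5, 3->3, 2->2, 10->10, 4->4, 12->12, 11->11, 9->9
Step 2: d_i = R_x(i) - R_y(i); compute d_i^2.
  (8-8)^2=0, (4-1)^2=9, (7-7)^2=0, (6-6)^2=0, (3-5)^2=4, (12-3)^2=81, (2-2)^2=0, (10-10)^2=0, (1-4)^2=9, (5-12)^2=49, (11-11)^2=0, (9-9)^2=0
sum(d^2) = 152.
Step 3: rho = 1 - 6*152 / (12*(12^2 - 1)) = 1 - 912/1716 = 0.468531.
Step 4: Under H0, t = rho * sqrt((n-2)/(1-rho^2)) = 1.6771 ~ t(10).
Step 5: Two-sided p-value from the t-distribution with 10 df = 0.124455.
Step 6: alpha = 0.05. fail to reject H0.

rho = 0.4685, p = 0.124455, fail to reject H0 at alpha = 0.05.


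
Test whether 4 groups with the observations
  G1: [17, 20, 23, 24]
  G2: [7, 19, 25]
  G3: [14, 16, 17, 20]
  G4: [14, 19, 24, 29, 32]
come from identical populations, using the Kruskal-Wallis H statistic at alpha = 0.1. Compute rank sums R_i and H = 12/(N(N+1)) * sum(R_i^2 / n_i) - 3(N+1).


Step 1: Combine all N = 16 observations and assign midranks.
sorted (value, group, rank): (7,G2,1), (14,G3,2.5), (14,G4,2.5), (16,G3,4), (17,G1,5.5), (17,G3,5.5), (19,G2,7.5), (19,G4,7.5), (20,G1,9.5), (20,G3,9.5), (23,G1,11), (24,G1,12.5), (24,G4,12.5), (25,G2,14), (29,G4,15), (32,G4,16)
Step 2: Sum ranks within each group.
R_1 = 38.5 (n_1 = 4)
R_2 = 22.5 (n_2 = 3)
R_3 = 21.5 (n_3 = 4)
R_4 = 53.5 (n_4 = 5)
Step 3: H = 12/(N(N+1)) * sum(R_i^2/n_i) - 3(N+1)
     = 12/(16*17) * (38.5^2/4 + 22.5^2/3 + 21.5^2/4 + 53.5^2/5) - 3*17
     = 0.044118 * 1227.33 - 51
     = 3.146691.
Step 4: Ties present; correction factor C = 1 - 30/(16^3 - 16) = 0.992647. Corrected H = 3.146691 / 0.992647 = 3.170000.
Step 5: Under H0, H ~ chi^2(3); p-value = 0.366150.
Step 6: alpha = 0.1. fail to reject H0.

H = 3.1700, df = 3, p = 0.366150, fail to reject H0.


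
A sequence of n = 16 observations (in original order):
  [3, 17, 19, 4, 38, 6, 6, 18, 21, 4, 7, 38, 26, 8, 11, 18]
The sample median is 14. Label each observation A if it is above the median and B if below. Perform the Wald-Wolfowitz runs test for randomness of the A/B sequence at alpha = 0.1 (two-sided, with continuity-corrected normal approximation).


Step 1: Compute median = 14; label A = above, B = below.
Labels in order: BAABABBAABBAABBA  (n_A = 8, n_B = 8)
Step 2: Count runs R = 10.
Step 3: Under H0 (random ordering), E[R] = 2*n_A*n_B/(n_A+n_B) + 1 = 2*8*8/16 + 1 = 9.0000.
        Var[R] = 2*n_A*n_B*(2*n_A*n_B - n_A - n_B) / ((n_A+n_B)^2 * (n_A+n_B-1)) = 14336/3840 = 3.7333.
        SD[R] = 1.9322.
Step 4: Continuity-corrected z = (R - 0.5 - E[R]) / SD[R] = (10 - 0.5 - 9.0000) / 1.9322 = 0.2588.
Step 5: Two-sided p-value via normal approximation = 2*(1 - Phi(|z|)) = 0.795809.
Step 6: alpha = 0.1. fail to reject H0.

R = 10, z = 0.2588, p = 0.795809, fail to reject H0.


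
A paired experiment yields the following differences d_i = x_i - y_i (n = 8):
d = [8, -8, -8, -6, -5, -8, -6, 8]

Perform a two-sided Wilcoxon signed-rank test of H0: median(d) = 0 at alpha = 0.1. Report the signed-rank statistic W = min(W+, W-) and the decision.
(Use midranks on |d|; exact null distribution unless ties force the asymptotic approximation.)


Step 1: Drop any zero differences (none here) and take |d_i|.
|d| = [8, 8, 8, 6, 5, 8, 6, 8]
Step 2: Midrank |d_i| (ties get averaged ranks).
ranks: |8|->6, |8|->6, |8|->6, |6|->2.5, |5|->1, |8|->6, |6|->2.5, |8|->6
Step 3: Attach original signs; sum ranks with positive sign and with negative sign.
W+ = 6 + 6 = 12
W- = 6 + 6 + 2.5 + 1 + 6 + 2.5 = 24
(Check: W+ + W- = 36 should equal n(n+1)/2 = 36.)
Step 4: Test statistic W = min(W+, W-) = 12.
Step 5: Ties in |d|, so use the tie-corrected normal approximation.
        E[W] = n(n+1)/4 = 8*9/4 = 18.
        Tie groups: |d|=6 (t=2), |d|=8 (t=5); sum(t^3 - t) = 126.
        Var[W] = n(n+1)(2n+1)/24 - sum(t^3-t)/48 = 1224/24 - 126/48 = 48.375.
        z = (W - E[W]) / sqrt(Var[W]) = (12 - 18) / 6.9552 = -0.8627.
        Two-sided p = 2*Phi(z) = 0.388323.
Step 6: alpha = 0.1. fail to reject H0.

W+ = 12, W- = 24, W = min = 12, p = 0.388323, fail to reject H0.


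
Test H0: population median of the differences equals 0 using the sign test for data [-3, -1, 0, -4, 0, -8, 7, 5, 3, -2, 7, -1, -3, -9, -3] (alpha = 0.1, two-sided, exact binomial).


Step 1: Discard zero differences. Original n = 15; n_eff = number of nonzero differences = 13.
Nonzero differences (with sign): -3, -1, -4, -8, +7, +5, +3, -2, +7, -1, -3, -9, -3
Step 2: Count signs: positive = 4, negative = 9.
Step 3: Under H0: P(positive) = 0.5, so the number of positives S ~ Bin(13, 0.5).
Step 4: Two-sided exact p-value = sum of Bin(13,0.5) probabilities at or below the observed probability = 0.266846.
Step 5: alpha = 0.1. fail to reject H0.

n_eff = 13, pos = 4, neg = 9, p = 0.266846, fail to reject H0.


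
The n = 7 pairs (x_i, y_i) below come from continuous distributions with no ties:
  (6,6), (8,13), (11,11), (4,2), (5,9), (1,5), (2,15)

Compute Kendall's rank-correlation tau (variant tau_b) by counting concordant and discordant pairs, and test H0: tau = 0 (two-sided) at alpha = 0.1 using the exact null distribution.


Step 1: Enumerate the 21 unordered pairs (i,j) with i<j and classify each by sign(x_j-x_i) * sign(y_j-y_i).
  (1,2):dx=+2,dy=+7->C; (1,3):dx=+5,dy=+5->C; (1,4):dx=-2,dy=-4->C; (1,5):dx=-1,dy=+3->D
  (1,6):dx=-5,dy=-1->C; (1,7):dx=-4,dy=+9->D; (2,3):dx=+3,dy=-2->D; (2,4):dx=-4,dy=-11->C
  (2,5):dx=-3,dy=-4->C; (2,6):dx=-7,dy=-8->C; (2,7):dx=-6,dy=+2->D; (3,4):dx=-7,dy=-9->C
  (3,5):dx=-6,dy=-2->C; (3,6):dx=-10,dy=-6->C; (3,7):dx=-9,dy=+4->D; (4,5):dx=+1,dy=+7->C
  (4,6):dx=-3,dy=+3->D; (4,7):dx=-2,dy=+13->D; (5,6):dx=-4,dy=-4->C; (5,7):dx=-3,dy=+6->D
  (6,7):dx=+1,dy=+10->C
Step 2: C = 13, D = 8, total pairs = 21.
Step 3: tau = (C - D)/(n(n-1)/2) = (13 - 8)/21 = 0.238095.
Step 4: Exact two-sided p-value (enumerate n! = 5040 permutations of y under H0): p = 0.561905.
Step 5: alpha = 0.1. fail to reject H0.

tau_b = 0.2381 (C=13, D=8), p = 0.561905, fail to reject H0.


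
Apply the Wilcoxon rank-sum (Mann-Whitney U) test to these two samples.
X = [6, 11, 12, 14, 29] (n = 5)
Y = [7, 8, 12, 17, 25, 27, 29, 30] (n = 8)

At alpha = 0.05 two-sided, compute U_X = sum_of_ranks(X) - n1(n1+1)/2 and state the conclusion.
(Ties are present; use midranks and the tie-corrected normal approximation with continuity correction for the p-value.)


Step 1: Combine and sort all 13 observations; assign midranks.
sorted (value, group): (6,X), (7,Y), (8,Y), (11,X), (12,X), (12,Y), (14,X), (17,Y), (25,Y), (27,Y), (29,X), (29,Y), (30,Y)
ranks: 6->1, 7->2, 8->3, 11->4, 12->5.5, 12->5.5, 14->7, 17->8, 25->9, 27->10, 29->11.5, 29->11.5, 30->13
Step 2: Rank sum for X: R1 = 1 + 4 + 5.5 + 7 + 11.5 = 29.
Step 3: U_X = R1 - n1(n1+1)/2 = 29 - 5*6/2 = 29 - 15 = 14.
       U_Y = n1*n2 - U_X = 40 - 14 = 26.
Step 4: Ties are present, so use the tie-corrected normal approximation (with continuity correction) for the p-value.
Step 5: p-value = 0.419471; compare to alpha = 0.05. fail to reject H0.

U_X = 14, p = 0.419471, fail to reject H0 at alpha = 0.05.


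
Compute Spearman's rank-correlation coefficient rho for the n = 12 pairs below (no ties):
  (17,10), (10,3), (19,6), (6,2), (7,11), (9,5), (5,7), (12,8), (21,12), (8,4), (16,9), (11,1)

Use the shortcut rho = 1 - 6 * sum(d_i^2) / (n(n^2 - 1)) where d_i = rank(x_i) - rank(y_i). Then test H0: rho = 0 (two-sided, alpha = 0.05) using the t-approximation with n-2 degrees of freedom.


Step 1: Rank x and y separately (midranks; no ties here).
rank(x): 17->10, 10->6, 19->11, 6->2, 7->3, 9->5, 5->1, 12->8, 21->12, 8->4, 16->9, 11->7
rank(y): 10->10, 3->3, 6->6, 2->2, 11->11, 5->5, 7->7, 8->8, 12->12, 4->4, 9->9, 1->1
Step 2: d_i = R_x(i) - R_y(i); compute d_i^2.
  (10-10)^2=0, (6-3)^2=9, (11-6)^2=25, (2-2)^2=0, (3-11)^2=64, (5-5)^2=0, (1-7)^2=36, (8-8)^2=0, (12-12)^2=0, (4-4)^2=0, (9-9)^2=0, (7-1)^2=36
sum(d^2) = 170.
Step 3: rho = 1 - 6*170 / (12*(12^2 - 1)) = 1 - 1020/1716 = 0.405594.
Step 4: Under H0, t = rho * sqrt((n-2)/(1-rho^2)) = 1.4032 ~ t(10).
Step 5: Two-sided p-value from the t-distribution with 10 df = 0.190836.
Step 6: alpha = 0.05. fail to reject H0.

rho = 0.4056, p = 0.190836, fail to reject H0 at alpha = 0.05.


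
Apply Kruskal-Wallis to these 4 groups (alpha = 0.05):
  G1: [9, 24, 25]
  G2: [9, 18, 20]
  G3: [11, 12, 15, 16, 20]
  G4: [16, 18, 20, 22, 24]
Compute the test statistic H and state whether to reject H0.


Step 1: Combine all N = 16 observations and assign midranks.
sorted (value, group, rank): (9,G1,1.5), (9,G2,1.5), (11,G3,3), (12,G3,4), (15,G3,5), (16,G3,6.5), (16,G4,6.5), (18,G2,8.5), (18,G4,8.5), (20,G2,11), (20,G3,11), (20,G4,11), (22,G4,13), (24,G1,14.5), (24,G4,14.5), (25,G1,16)
Step 2: Sum ranks within each group.
R_1 = 32 (n_1 = 3)
R_2 = 21 (n_2 = 3)
R_3 = 29.5 (n_3 = 5)
R_4 = 53.5 (n_4 = 5)
Step 3: H = 12/(N(N+1)) * sum(R_i^2/n_i) - 3(N+1)
     = 12/(16*17) * (32^2/3 + 21^2/3 + 29.5^2/5 + 53.5^2/5) - 3*17
     = 0.044118 * 1234.83 - 51
     = 3.477941.
Step 4: Ties present; correction factor C = 1 - 48/(16^3 - 16) = 0.988235. Corrected H = 3.477941 / 0.988235 = 3.519345.
Step 5: Under H0, H ~ chi^2(3); p-value = 0.318262.
Step 6: alpha = 0.05. fail to reject H0.

H = 3.5193, df = 3, p = 0.318262, fail to reject H0.


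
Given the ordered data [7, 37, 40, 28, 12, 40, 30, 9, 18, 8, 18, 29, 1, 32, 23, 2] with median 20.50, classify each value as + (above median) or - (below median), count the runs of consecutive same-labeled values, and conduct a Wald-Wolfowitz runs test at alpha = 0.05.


Step 1: Compute median = 20.50; label A = above, B = below.
Labels in order: BAAABAABBBBABAAB  (n_A = 8, n_B = 8)
Step 2: Count runs R = 9.
Step 3: Under H0 (random ordering), E[R] = 2*n_A*n_B/(n_A+n_B) + 1 = 2*8*8/16 + 1 = 9.0000.
        Var[R] = 2*n_A*n_B*(2*n_A*n_B - n_A - n_B) / ((n_A+n_B)^2 * (n_A+n_B-1)) = 14336/3840 = 3.7333.
        SD[R] = 1.9322.
Step 4: R = E[R], so z = 0 with no continuity correction.
Step 5: Two-sided p-value via normal approximation = 2*(1 - Phi(|z|)) = 1.000000.
Step 6: alpha = 0.05. fail to reject H0.

R = 9, z = 0.0000, p = 1.000000, fail to reject H0.


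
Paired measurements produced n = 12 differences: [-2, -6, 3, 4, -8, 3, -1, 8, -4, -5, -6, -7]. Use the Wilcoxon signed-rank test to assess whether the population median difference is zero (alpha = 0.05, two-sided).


Step 1: Drop any zero differences (none here) and take |d_i|.
|d| = [2, 6, 3, 4, 8, 3, 1, 8, 4, 5, 6, 7]
Step 2: Midrank |d_i| (ties get averaged ranks).
ranks: |2|->2, |6|->8.5, |3|->3.5, |4|->5.5, |8|->11.5, |3|->3.5, |1|->1, |8|->11.5, |4|->5.5, |5|->7, |6|->8.5, |7|->10
Step 3: Attach original signs; sum ranks with positive sign and with negative sign.
W+ = 3.5 + 5.5 + 3.5 + 11.5 = 24
W- = 2 + 8.5 + 11.5 + 1 + 5.5 + 7 + 8.5 + 10 = 54
(Check: W+ + W- = 78 should equal n(n+1)/2 = 78.)
Step 4: Test statistic W = min(W+, W-) = 24.
Step 5: Ties in |d|, so use the tie-corrected normal approximation.
        E[W] = n(n+1)/4 = 12*13/4 = 39.
        Tie groups: |d|=3 (t=2), |d|=4 (t=2), |d|=6 (t=2), |d|=8 (t=2); sum(t^3 - t) = 24.
        Var[W] = n(n+1)(2n+1)/24 - sum(t^3-t)/48 = 3900/24 - 24/48 = 162.
        z = (W - E[W]) / sqrt(Var[W]) = (24 - 39) / 12.7279 = -1.1785.
        Two-sided p = 2*Phi(z) = 0.238593.
Step 6: alpha = 0.05. fail to reject H0.

W+ = 24, W- = 54, W = min = 24, p = 0.238593, fail to reject H0.


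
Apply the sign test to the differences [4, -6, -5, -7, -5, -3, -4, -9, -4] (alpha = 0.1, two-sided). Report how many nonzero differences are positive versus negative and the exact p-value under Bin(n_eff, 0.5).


Step 1: Discard zero differences. Original n = 9; n_eff = number of nonzero differences = 9.
Nonzero differences (with sign): +4, -6, -5, -7, -5, -3, -4, -9, -4
Step 2: Count signs: positive = 1, negative = 8.
Step 3: Under H0: P(positive) = 0.5, so the number of positives S ~ Bin(9, 0.5).
Step 4: Two-sided exact p-value = sum of Bin(9,0.5) probabilities at or below the observed probability = 0.039062.
Step 5: alpha = 0.1. reject H0.

n_eff = 9, pos = 1, neg = 8, p = 0.039062, reject H0.


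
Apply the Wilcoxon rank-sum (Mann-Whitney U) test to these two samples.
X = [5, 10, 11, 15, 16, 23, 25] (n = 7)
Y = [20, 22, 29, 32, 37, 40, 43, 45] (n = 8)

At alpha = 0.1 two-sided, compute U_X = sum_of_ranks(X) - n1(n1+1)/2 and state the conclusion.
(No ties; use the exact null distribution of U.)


Step 1: Combine and sort all 15 observations; assign midranks.
sorted (value, group): (5,X), (10,X), (11,X), (15,X), (16,X), (20,Y), (22,Y), (23,X), (25,X), (29,Y), (32,Y), (37,Y), (40,Y), (43,Y), (45,Y)
ranks: 5->1, 10->2, 11->3, 15->4, 16->5, 20->6, 22->7, 23->8, 25->9, 29->10, 32->11, 37->12, 40->13, 43->14, 45->15
Step 2: Rank sum for X: R1 = 1 + 2 + 3 + 4 + 5 + 8 + 9 = 32.
Step 3: U_X = R1 - n1(n1+1)/2 = 32 - 7*8/2 = 32 - 28 = 4.
       U_Y = n1*n2 - U_X = 56 - 4 = 52.
Step 4: No ties, so the exact null distribution of U (based on enumerating the C(15,7) = 6435 equally likely rank assignments) gives the two-sided p-value.
Step 5: p-value = 0.003730; compare to alpha = 0.1. reject H0.

U_X = 4, p = 0.003730, reject H0 at alpha = 0.1.


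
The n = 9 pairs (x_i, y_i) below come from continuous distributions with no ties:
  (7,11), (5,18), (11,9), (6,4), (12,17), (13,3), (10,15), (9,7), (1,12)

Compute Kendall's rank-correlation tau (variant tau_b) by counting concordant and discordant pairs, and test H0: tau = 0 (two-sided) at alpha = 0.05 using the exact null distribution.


Step 1: Enumerate the 36 unordered pairs (i,j) with i<j and classify each by sign(x_j-x_i) * sign(y_j-y_i).
  (1,2):dx=-2,dy=+7->D; (1,3):dx=+4,dy=-2->D; (1,4):dx=-1,dy=-7->C; (1,5):dx=+5,dy=+6->C
  (1,6):dx=+6,dy=-8->D; (1,7):dx=+3,dy=+4->C; (1,8):dx=+2,dy=-4->D; (1,9):dx=-6,dy=+1->D
  (2,3):dx=+6,dy=-9->D; (2,4):dx=+1,dy=-14->D; (2,5):dx=+7,dy=-1->D; (2,6):dx=+8,dy=-15->D
  (2,7):dx=+5,dy=-3->D; (2,8):dx=+4,dy=-11->D; (2,9):dx=-4,dy=-6->C; (3,4):dx=-5,dy=-5->C
  (3,5):dx=+1,dy=+8->C; (3,6):dx=+2,dy=-6->D; (3,7):dx=-1,dy=+6->D; (3,8):dx=-2,dy=-2->C
  (3,9):dx=-10,dy=+3->D; (4,5):dx=+6,dy=+13->C; (4,6):dx=+7,dy=-1->D; (4,7):dx=+4,dy=+11->C
  (4,8):dx=+3,dy=+3->C; (4,9):dx=-5,dy=+8->D; (5,6):dx=+1,dy=-14->D; (5,7):dx=-2,dy=-2->C
  (5,8):dx=-3,dy=-10->C; (5,9):dx=-11,dy=-5->C; (6,7):dx=-3,dy=+12->D; (6,8):dx=-4,dy=+4->D
  (6,9):dx=-12,dy=+9->D; (7,8):dx=-1,dy=-8->C; (7,9):dx=-9,dy=-3->C; (8,9):dx=-8,dy=+5->D
Step 2: C = 15, D = 21, total pairs = 36.
Step 3: tau = (C - D)/(n(n-1)/2) = (15 - 21)/36 = -0.166667.
Step 4: Exact two-sided p-value (enumerate n! = 362880 permutations of y under H0): p = 0.612202.
Step 5: alpha = 0.05. fail to reject H0.

tau_b = -0.1667 (C=15, D=21), p = 0.612202, fail to reject H0.


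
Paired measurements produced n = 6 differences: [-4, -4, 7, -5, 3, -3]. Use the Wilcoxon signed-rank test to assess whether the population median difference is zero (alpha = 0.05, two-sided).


Step 1: Drop any zero differences (none here) and take |d_i|.
|d| = [4, 4, 7, 5, 3, 3]
Step 2: Midrank |d_i| (ties get averaged ranks).
ranks: |4|->3.5, |4|->3.5, |7|->6, |5|->5, |3|->1.5, |3|->1.5
Step 3: Attach original signs; sum ranks with positive sign and with negative sign.
W+ = 6 + 1.5 = 7.5
W- = 3.5 + 3.5 + 5 + 1.5 = 13.5
(Check: W+ + W- = 21 should equal n(n+1)/2 = 21.)
Step 4: Test statistic W = min(W+, W-) = 7.5.
Step 5: Ties in |d|, so use the tie-corrected normal approximation.
        E[W] = n(n+1)/4 = 6*7/4 = 10.5.
        Tie groups: |d|=3 (t=2), |d|=4 (t=2); sum(t^3 - t) = 12.
        Var[W] = n(n+1)(2n+1)/24 - sum(t^3-t)/48 = 546/24 - 12/48 = 22.5.
        z = (W - E[W]) / sqrt(Var[W]) = (7.5 - 10.5) / 4.7434 = -0.6325.
        Two-sided p = 2*Phi(z) = 0.527089.
Step 6: alpha = 0.05. fail to reject H0.

W+ = 7.5, W- = 13.5, W = min = 7.5, p = 0.527089, fail to reject H0.


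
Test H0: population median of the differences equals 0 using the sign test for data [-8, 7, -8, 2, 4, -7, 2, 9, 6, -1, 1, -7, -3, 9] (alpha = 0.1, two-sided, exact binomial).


Step 1: Discard zero differences. Original n = 14; n_eff = number of nonzero differences = 14.
Nonzero differences (with sign): -8, +7, -8, +2, +4, -7, +2, +9, +6, -1, +1, -7, -3, +9
Step 2: Count signs: positive = 8, negative = 6.
Step 3: Under H0: P(positive) = 0.5, so the number of positives S ~ Bin(14, 0.5).
Step 4: Two-sided exact p-value = sum of Bin(14,0.5) probabilities at or below the observed probability = 0.790527.
Step 5: alpha = 0.1. fail to reject H0.

n_eff = 14, pos = 8, neg = 6, p = 0.790527, fail to reject H0.


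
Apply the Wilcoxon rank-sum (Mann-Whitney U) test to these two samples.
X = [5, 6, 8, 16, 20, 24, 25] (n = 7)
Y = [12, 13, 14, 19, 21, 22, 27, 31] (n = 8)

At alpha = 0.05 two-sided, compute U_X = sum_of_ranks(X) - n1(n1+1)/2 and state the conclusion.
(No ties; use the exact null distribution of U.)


Step 1: Combine and sort all 15 observations; assign midranks.
sorted (value, group): (5,X), (6,X), (8,X), (12,Y), (13,Y), (14,Y), (16,X), (19,Y), (20,X), (21,Y), (22,Y), (24,X), (25,X), (27,Y), (31,Y)
ranks: 5->1, 6->2, 8->3, 12->4, 13->5, 14->6, 16->7, 19->8, 20->9, 21->10, 22->11, 24->12, 25->13, 27->14, 31->15
Step 2: Rank sum for X: R1 = 1 + 2 + 3 + 7 + 9 + 12 + 13 = 47.
Step 3: U_X = R1 - n1(n1+1)/2 = 47 - 7*8/2 = 47 - 28 = 19.
       U_Y = n1*n2 - U_X = 56 - 19 = 37.
Step 4: No ties, so the exact null distribution of U (based on enumerating the C(15,7) = 6435 equally likely rank assignments) gives the two-sided p-value.
Step 5: p-value = 0.335664; compare to alpha = 0.05. fail to reject H0.

U_X = 19, p = 0.335664, fail to reject H0 at alpha = 0.05.


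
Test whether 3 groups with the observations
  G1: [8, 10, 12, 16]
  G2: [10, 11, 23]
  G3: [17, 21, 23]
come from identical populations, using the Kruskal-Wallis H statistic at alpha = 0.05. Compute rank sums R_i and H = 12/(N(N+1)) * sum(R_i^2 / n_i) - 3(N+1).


Step 1: Combine all N = 10 observations and assign midranks.
sorted (value, group, rank): (8,G1,1), (10,G1,2.5), (10,G2,2.5), (11,G2,4), (12,G1,5), (16,G1,6), (17,G3,7), (21,G3,8), (23,G2,9.5), (23,G3,9.5)
Step 2: Sum ranks within each group.
R_1 = 14.5 (n_1 = 4)
R_2 = 16 (n_2 = 3)
R_3 = 24.5 (n_3 = 3)
Step 3: H = 12/(N(N+1)) * sum(R_i^2/n_i) - 3(N+1)
     = 12/(10*11) * (14.5^2/4 + 16^2/3 + 24.5^2/3) - 3*11
     = 0.109091 * 337.979 - 33
     = 3.870455.
Step 4: Ties present; correction factor C = 1 - 12/(10^3 - 10) = 0.987879. Corrected H = 3.870455 / 0.987879 = 3.917945.
Step 5: Under H0, H ~ chi^2(2); p-value = 0.141003.
Step 6: alpha = 0.05. fail to reject H0.

H = 3.9179, df = 2, p = 0.141003, fail to reject H0.


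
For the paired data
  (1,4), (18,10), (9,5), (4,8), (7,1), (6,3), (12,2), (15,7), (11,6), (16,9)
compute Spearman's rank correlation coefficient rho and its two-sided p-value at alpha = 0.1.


Step 1: Rank x and y separately (midranks; no ties here).
rank(x): 1->1, 18->10, 9->5, 4->2, 7->4, 6->3, 12->7, 15->8, 11->6, 16->9
rank(y): 4->4, 10->10, 5->5, 8->8, 1->1, 3->3, 2->2, 7->7, 6->6, 9->9
Step 2: d_i = R_x(i) - R_y(i); compute d_i^2.
  (1-4)^2=9, (10-10)^2=0, (5-5)^2=0, (2-8)^2=36, (4-1)^2=9, (3-3)^2=0, (7-2)^2=25, (8-7)^2=1, (6-6)^2=0, (9-9)^2=0
sum(d^2) = 80.
Step 3: rho = 1 - 6*80 / (10*(10^2 - 1)) = 1 - 480/990 = 0.515152.
Step 4: Under H0, t = rho * sqrt((n-2)/(1-rho^2)) = 1.7000 ~ t(8).
Step 5: Two-sided p-value from the t-distribution with 8 df = 0.127553.
Step 6: alpha = 0.1. fail to reject H0.

rho = 0.5152, p = 0.127553, fail to reject H0 at alpha = 0.1.


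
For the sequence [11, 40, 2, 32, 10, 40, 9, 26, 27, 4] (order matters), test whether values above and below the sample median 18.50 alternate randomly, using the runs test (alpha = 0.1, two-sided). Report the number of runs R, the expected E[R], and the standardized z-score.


Step 1: Compute median = 18.50; label A = above, B = below.
Labels in order: BABABABAAB  (n_A = 5, n_B = 5)
Step 2: Count runs R = 9.
Step 3: Under H0 (random ordering), E[R] = 2*n_A*n_B/(n_A+n_B) + 1 = 2*5*5/10 + 1 = 6.0000.
        Var[R] = 2*n_A*n_B*(2*n_A*n_B - n_A - n_B) / ((n_A+n_B)^2 * (n_A+n_B-1)) = 2000/900 = 2.2222.
        SD[R] = 1.4907.
Step 4: Continuity-corrected z = (R - 0.5 - E[R]) / SD[R] = (9 - 0.5 - 6.0000) / 1.4907 = 1.6771.
Step 5: Two-sided p-value via normal approximation = 2*(1 - Phi(|z|)) = 0.093533.
Step 6: alpha = 0.1. reject H0.

R = 9, z = 1.6771, p = 0.093533, reject H0.


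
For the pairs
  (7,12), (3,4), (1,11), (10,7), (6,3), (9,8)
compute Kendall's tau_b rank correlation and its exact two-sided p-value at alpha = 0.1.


Step 1: Enumerate the 15 unordered pairs (i,j) with i<j and classify each by sign(x_j-x_i) * sign(y_j-y_i).
  (1,2):dx=-4,dy=-8->C; (1,3):dx=-6,dy=-1->C; (1,4):dx=+3,dy=-5->D; (1,5):dx=-1,dy=-9->C
  (1,6):dx=+2,dy=-4->D; (2,3):dx=-2,dy=+7->D; (2,4):dx=+7,dy=+3->C; (2,5):dx=+3,dy=-1->D
  (2,6):dx=+6,dy=+4->C; (3,4):dx=+9,dy=-4->D; (3,5):dx=+5,dy=-8->D; (3,6):dx=+8,dy=-3->D
  (4,5):dx=-4,dy=-4->C; (4,6):dx=-1,dy=+1->D; (5,6):dx=+3,dy=+5->C
Step 2: C = 7, D = 8, total pairs = 15.
Step 3: tau = (C - D)/(n(n-1)/2) = (7 - 8)/15 = -0.066667.
Step 4: Exact two-sided p-value (enumerate n! = 720 permutations of y under H0): p = 1.000000.
Step 5: alpha = 0.1. fail to reject H0.

tau_b = -0.0667 (C=7, D=8), p = 1.000000, fail to reject H0.


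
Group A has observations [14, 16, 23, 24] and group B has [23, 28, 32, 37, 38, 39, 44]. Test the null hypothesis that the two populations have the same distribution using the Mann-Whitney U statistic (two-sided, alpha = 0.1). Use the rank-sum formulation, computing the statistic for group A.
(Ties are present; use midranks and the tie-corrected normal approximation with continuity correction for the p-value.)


Step 1: Combine and sort all 11 observations; assign midranks.
sorted (value, group): (14,X), (16,X), (23,X), (23,Y), (24,X), (28,Y), (32,Y), (37,Y), (38,Y), (39,Y), (44,Y)
ranks: 14->1, 16->2, 23->3.5, 23->3.5, 24->5, 28->6, 32->7, 37->8, 38->9, 39->10, 44->11
Step 2: Rank sum for X: R1 = 1 + 2 + 3.5 + 5 = 11.5.
Step 3: U_X = R1 - n1(n1+1)/2 = 11.5 - 4*5/2 = 11.5 - 10 = 1.5.
       U_Y = n1*n2 - U_X = 28 - 1.5 = 26.5.
Step 4: Ties are present, so use the tie-corrected normal approximation (with continuity correction) for the p-value.
Step 5: p-value = 0.023029; compare to alpha = 0.1. reject H0.

U_X = 1.5, p = 0.023029, reject H0 at alpha = 0.1.


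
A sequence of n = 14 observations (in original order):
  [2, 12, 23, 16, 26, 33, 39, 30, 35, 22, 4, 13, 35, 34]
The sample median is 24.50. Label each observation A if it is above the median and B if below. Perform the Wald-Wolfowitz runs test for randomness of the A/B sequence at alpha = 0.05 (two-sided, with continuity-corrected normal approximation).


Step 1: Compute median = 24.50; label A = above, B = below.
Labels in order: BBBBAAAAABBBAA  (n_A = 7, n_B = 7)
Step 2: Count runs R = 4.
Step 3: Under H0 (random ordering), E[R] = 2*n_A*n_B/(n_A+n_B) + 1 = 2*7*7/14 + 1 = 8.0000.
        Var[R] = 2*n_A*n_B*(2*n_A*n_B - n_A - n_B) / ((n_A+n_B)^2 * (n_A+n_B-1)) = 8232/2548 = 3.2308.
        SD[R] = 1.7974.
Step 4: Continuity-corrected z = (R + 0.5 - E[R]) / SD[R] = (4 + 0.5 - 8.0000) / 1.7974 = -1.9472.
Step 5: Two-sided p-value via normal approximation = 2*(1 - Phi(|z|)) = 0.051508.
Step 6: alpha = 0.05. fail to reject H0.

R = 4, z = -1.9472, p = 0.051508, fail to reject H0.


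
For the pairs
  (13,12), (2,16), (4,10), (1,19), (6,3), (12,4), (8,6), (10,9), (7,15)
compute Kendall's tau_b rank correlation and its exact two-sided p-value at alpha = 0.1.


Step 1: Enumerate the 36 unordered pairs (i,j) with i<j and classify each by sign(x_j-x_i) * sign(y_j-y_i).
  (1,2):dx=-11,dy=+4->D; (1,3):dx=-9,dy=-2->C; (1,4):dx=-12,dy=+7->D; (1,5):dx=-7,dy=-9->C
  (1,6):dx=-1,dy=-8->C; (1,7):dx=-5,dy=-6->C; (1,8):dx=-3,dy=-3->C; (1,9):dx=-6,dy=+3->D
  (2,3):dx=+2,dy=-6->D; (2,4):dx=-1,dy=+3->D; (2,5):dx=+4,dy=-13->D; (2,6):dx=+10,dy=-12->D
  (2,7):dx=+6,dy=-10->D; (2,8):dx=+8,dy=-7->D; (2,9):dx=+5,dy=-1->D; (3,4):dx=-3,dy=+9->D
  (3,5):dx=+2,dy=-7->D; (3,6):dx=+8,dy=-6->D; (3,7):dx=+4,dy=-4->D; (3,8):dx=+6,dy=-1->D
  (3,9):dx=+3,dy=+5->C; (4,5):dx=+5,dy=-16->D; (4,6):dx=+11,dy=-15->D; (4,7):dx=+7,dy=-13->D
  (4,8):dx=+9,dy=-10->D; (4,9):dx=+6,dy=-4->D; (5,6):dx=+6,dy=+1->C; (5,7):dx=+2,dy=+3->C
  (5,8):dx=+4,dy=+6->C; (5,9):dx=+1,dy=+12->C; (6,7):dx=-4,dy=+2->D; (6,8):dx=-2,dy=+5->D
  (6,9):dx=-5,dy=+11->D; (7,8):dx=+2,dy=+3->C; (7,9):dx=-1,dy=+9->D; (8,9):dx=-3,dy=+6->D
Step 2: C = 11, D = 25, total pairs = 36.
Step 3: tau = (C - D)/(n(n-1)/2) = (11 - 25)/36 = -0.388889.
Step 4: Exact two-sided p-value (enumerate n! = 362880 permutations of y under H0): p = 0.180181.
Step 5: alpha = 0.1. fail to reject H0.

tau_b = -0.3889 (C=11, D=25), p = 0.180181, fail to reject H0.


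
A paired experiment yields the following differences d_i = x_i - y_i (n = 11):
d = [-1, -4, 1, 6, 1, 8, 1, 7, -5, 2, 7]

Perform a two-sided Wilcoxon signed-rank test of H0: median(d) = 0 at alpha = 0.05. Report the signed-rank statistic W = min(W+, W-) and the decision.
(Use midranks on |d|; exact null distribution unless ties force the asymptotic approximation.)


Step 1: Drop any zero differences (none here) and take |d_i|.
|d| = [1, 4, 1, 6, 1, 8, 1, 7, 5, 2, 7]
Step 2: Midrank |d_i| (ties get averaged ranks).
ranks: |1|->2.5, |4|->6, |1|->2.5, |6|->8, |1|->2.5, |8|->11, |1|->2.5, |7|->9.5, |5|->7, |2|->5, |7|->9.5
Step 3: Attach original signs; sum ranks with positive sign and with negative sign.
W+ = 2.5 + 8 + 2.5 + 11 + 2.5 + 9.5 + 5 + 9.5 = 50.5
W- = 2.5 + 6 + 7 = 15.5
(Check: W+ + W- = 66 should equal n(n+1)/2 = 66.)
Step 4: Test statistic W = min(W+, W-) = 15.5.
Step 5: Ties in |d|, so use the tie-corrected normal approximation.
        E[W] = n(n+1)/4 = 11*12/4 = 33.
        Tie groups: |d|=1 (t=4), |d|=7 (t=2); sum(t^3 - t) = 66.
        Var[W] = n(n+1)(2n+1)/24 - sum(t^3-t)/48 = 3036/24 - 66/48 = 125.125.
        z = (W - E[W]) / sqrt(Var[W]) = (15.5 - 33) / 11.1859 = -1.5645.
        Two-sided p = 2*Phi(z) = 0.117708.
Step 6: alpha = 0.05. fail to reject H0.

W+ = 50.5, W- = 15.5, W = min = 15.5, p = 0.117708, fail to reject H0.


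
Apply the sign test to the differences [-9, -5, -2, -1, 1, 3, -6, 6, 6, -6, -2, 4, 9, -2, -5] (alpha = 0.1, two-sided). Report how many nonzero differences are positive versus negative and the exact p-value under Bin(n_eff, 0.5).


Step 1: Discard zero differences. Original n = 15; n_eff = number of nonzero differences = 15.
Nonzero differences (with sign): -9, -5, -2, -1, +1, +3, -6, +6, +6, -6, -2, +4, +9, -2, -5
Step 2: Count signs: positive = 6, negative = 9.
Step 3: Under H0: P(positive) = 0.5, so the number of positives S ~ Bin(15, 0.5).
Step 4: Two-sided exact p-value = sum of Bin(15,0.5) probabilities at or below the observed probability = 0.607239.
Step 5: alpha = 0.1. fail to reject H0.

n_eff = 15, pos = 6, neg = 9, p = 0.607239, fail to reject H0.


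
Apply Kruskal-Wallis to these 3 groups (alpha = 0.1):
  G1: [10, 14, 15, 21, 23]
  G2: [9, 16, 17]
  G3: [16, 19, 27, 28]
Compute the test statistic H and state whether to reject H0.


Step 1: Combine all N = 12 observations and assign midranks.
sorted (value, group, rank): (9,G2,1), (10,G1,2), (14,G1,3), (15,G1,4), (16,G2,5.5), (16,G3,5.5), (17,G2,7), (19,G3,8), (21,G1,9), (23,G1,10), (27,G3,11), (28,G3,12)
Step 2: Sum ranks within each group.
R_1 = 28 (n_1 = 5)
R_2 = 13.5 (n_2 = 3)
R_3 = 36.5 (n_3 = 4)
Step 3: H = 12/(N(N+1)) * sum(R_i^2/n_i) - 3(N+1)
     = 12/(12*13) * (28^2/5 + 13.5^2/3 + 36.5^2/4) - 3*13
     = 0.076923 * 550.612 - 39
     = 3.354808.
Step 4: Ties present; correction factor C = 1 - 6/(12^3 - 12) = 0.996503. Corrected H = 3.354808 / 0.996503 = 3.366579.
Step 5: Under H0, H ~ chi^2(2); p-value = 0.185762.
Step 6: alpha = 0.1. fail to reject H0.

H = 3.3666, df = 2, p = 0.185762, fail to reject H0.


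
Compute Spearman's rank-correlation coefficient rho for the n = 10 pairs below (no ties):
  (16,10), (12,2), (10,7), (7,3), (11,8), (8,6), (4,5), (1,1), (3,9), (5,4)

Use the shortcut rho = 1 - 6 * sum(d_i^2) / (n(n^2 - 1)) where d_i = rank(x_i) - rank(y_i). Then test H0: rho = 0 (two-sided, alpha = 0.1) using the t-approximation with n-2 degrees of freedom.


Step 1: Rank x and y separately (midranks; no ties here).
rank(x): 16->10, 12->9, 10->7, 7->5, 11->8, 8->6, 4->3, 1->1, 3->2, 5->4
rank(y): 10->10, 2->2, 7->7, 3->3, 8->8, 6->6, 5->5, 1->1, 9->9, 4->4
Step 2: d_i = R_x(i) - R_y(i); compute d_i^2.
  (10-10)^2=0, (9-2)^2=49, (7-7)^2=0, (5-3)^2=4, (8-8)^2=0, (6-6)^2=0, (3-5)^2=4, (1-1)^2=0, (2-9)^2=49, (4-4)^2=0
sum(d^2) = 106.
Step 3: rho = 1 - 6*106 / (10*(10^2 - 1)) = 1 - 636/990 = 0.357576.
Step 4: Under H0, t = rho * sqrt((n-2)/(1-rho^2)) = 1.0830 ~ t(8).
Step 5: Two-sided p-value from the t-distribution with 8 df = 0.310376.
Step 6: alpha = 0.1. fail to reject H0.

rho = 0.3576, p = 0.310376, fail to reject H0 at alpha = 0.1.


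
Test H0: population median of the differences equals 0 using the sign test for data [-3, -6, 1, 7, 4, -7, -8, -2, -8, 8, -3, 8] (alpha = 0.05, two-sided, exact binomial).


Step 1: Discard zero differences. Original n = 12; n_eff = number of nonzero differences = 12.
Nonzero differences (with sign): -3, -6, +1, +7, +4, -7, -8, -2, -8, +8, -3, +8
Step 2: Count signs: positive = 5, negative = 7.
Step 3: Under H0: P(positive) = 0.5, so the number of positives S ~ Bin(12, 0.5).
Step 4: Two-sided exact p-value = sum of Bin(12,0.5) probabilities at or below the observed probability = 0.774414.
Step 5: alpha = 0.05. fail to reject H0.

n_eff = 12, pos = 5, neg = 7, p = 0.774414, fail to reject H0.


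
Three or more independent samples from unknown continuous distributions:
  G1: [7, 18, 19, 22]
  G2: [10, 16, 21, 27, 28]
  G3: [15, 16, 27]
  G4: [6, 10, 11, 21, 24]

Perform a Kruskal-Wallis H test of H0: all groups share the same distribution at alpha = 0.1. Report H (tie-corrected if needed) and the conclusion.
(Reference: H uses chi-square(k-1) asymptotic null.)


Step 1: Combine all N = 17 observations and assign midranks.
sorted (value, group, rank): (6,G4,1), (7,G1,2), (10,G2,3.5), (10,G4,3.5), (11,G4,5), (15,G3,6), (16,G2,7.5), (16,G3,7.5), (18,G1,9), (19,G1,10), (21,G2,11.5), (21,G4,11.5), (22,G1,13), (24,G4,14), (27,G2,15.5), (27,G3,15.5), (28,G2,17)
Step 2: Sum ranks within each group.
R_1 = 34 (n_1 = 4)
R_2 = 55 (n_2 = 5)
R_3 = 29 (n_3 = 3)
R_4 = 35 (n_4 = 5)
Step 3: H = 12/(N(N+1)) * sum(R_i^2/n_i) - 3(N+1)
     = 12/(17*18) * (34^2/4 + 55^2/5 + 29^2/3 + 35^2/5) - 3*18
     = 0.039216 * 1419.33 - 54
     = 1.660131.
Step 4: Ties present; correction factor C = 1 - 24/(17^3 - 17) = 0.995098. Corrected H = 1.660131 / 0.995098 = 1.668309.
Step 5: Under H0, H ~ chi^2(3); p-value = 0.644002.
Step 6: alpha = 0.1. fail to reject H0.

H = 1.6683, df = 3, p = 0.644002, fail to reject H0.
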